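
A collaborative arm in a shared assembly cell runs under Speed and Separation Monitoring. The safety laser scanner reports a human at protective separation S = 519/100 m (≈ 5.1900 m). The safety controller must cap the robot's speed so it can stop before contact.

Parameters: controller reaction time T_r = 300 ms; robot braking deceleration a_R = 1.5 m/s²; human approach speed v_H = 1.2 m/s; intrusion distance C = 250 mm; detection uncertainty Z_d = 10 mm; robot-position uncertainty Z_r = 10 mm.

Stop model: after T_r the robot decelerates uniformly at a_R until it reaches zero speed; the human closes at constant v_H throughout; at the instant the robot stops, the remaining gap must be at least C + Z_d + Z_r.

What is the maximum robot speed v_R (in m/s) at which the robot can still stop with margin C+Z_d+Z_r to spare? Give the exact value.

quadratic (1/3)·v² + (11/10)·v + (-114/25) = 0
  disc = (11/10)² − 4·(1/3)·(-114/25) = 729/100 ; √disc = 27/10
  v_R = (−(11/10) + 27/10) / (2·(1/3)) = 12/5 m/s
check:
braking lasts T_s = (12/5)/(3/2) = 1.6000 s
robot in T_r: 2.4000·0.3000 = 0.7200 m
robot covers 2.4000·1.6000 − ½·1.5000·1.6000² = 1.9200 m while stopping
human over T_r+T_s: 1.2000·(0.3000+1.6000) = 2.2800 m
residual clearance needed = 0.2500+0.0100+0.0100 = 0.2700 m
sum ≈ 0.7200+1.9200+2.2800+0.2700 ≈ 5.1900 m = S ✓

v_R_max = 12/5 m/s = 2.4000 m/s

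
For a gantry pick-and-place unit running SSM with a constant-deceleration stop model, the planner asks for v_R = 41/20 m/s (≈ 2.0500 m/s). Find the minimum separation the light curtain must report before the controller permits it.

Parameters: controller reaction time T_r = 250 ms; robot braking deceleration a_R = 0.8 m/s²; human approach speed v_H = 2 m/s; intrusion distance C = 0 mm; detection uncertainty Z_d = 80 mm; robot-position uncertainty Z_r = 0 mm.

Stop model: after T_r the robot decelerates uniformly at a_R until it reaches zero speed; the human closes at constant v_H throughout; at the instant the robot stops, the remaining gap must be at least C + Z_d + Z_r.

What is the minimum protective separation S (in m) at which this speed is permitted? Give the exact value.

T_s = v_R/a_R = (41/20)/(4/5) = 2.5625 s
robot in T_r: 2.0500·0.2500 = 0.5125 m
robot covers 2.0500·2.5625 − ½·0.8000·2.5625² = 2.6266 m while stopping
human closes 2.0000·2.8125 = 5.6250 m
C+Z_d+Z_r = 0.0000+0.0800+0.0000 = 0.0800 m
S_min ≈ 0.5125+2.6266+5.6250+0.0800  ⇒  S_min = 28301/3200 m

S_min = 28301/3200 m = 8.8441 m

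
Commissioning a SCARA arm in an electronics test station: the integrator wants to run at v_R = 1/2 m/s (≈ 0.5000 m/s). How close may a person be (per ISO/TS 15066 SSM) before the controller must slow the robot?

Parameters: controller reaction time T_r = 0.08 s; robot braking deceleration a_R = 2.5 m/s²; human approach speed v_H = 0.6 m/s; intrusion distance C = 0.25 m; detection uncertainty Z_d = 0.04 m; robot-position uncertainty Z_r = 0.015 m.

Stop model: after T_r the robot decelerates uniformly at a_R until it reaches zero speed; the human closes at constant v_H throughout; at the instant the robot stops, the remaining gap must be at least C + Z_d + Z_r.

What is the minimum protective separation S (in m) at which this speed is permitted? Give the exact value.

S_min = 563/1000 m = 0.5630 m

T_s = v_R/a_R = (1/2)/(5/2) = 0.2000 s
reaction-phase robot travel = 0.5000·0.0800 = 0.0400 m
braking distance = 0.5000²/(2·2.5000) = 0.0500 m
person approaches 0.6000·(0.0800+0.2000) = 0.1680 m
C+Z_d+Z_r = 0.2500+0.0400+0.0150 = 0.3050 m
S_min ≈ 0.0400+0.0500+0.1680+0.3050  ⇒  S_min = 563/1000 m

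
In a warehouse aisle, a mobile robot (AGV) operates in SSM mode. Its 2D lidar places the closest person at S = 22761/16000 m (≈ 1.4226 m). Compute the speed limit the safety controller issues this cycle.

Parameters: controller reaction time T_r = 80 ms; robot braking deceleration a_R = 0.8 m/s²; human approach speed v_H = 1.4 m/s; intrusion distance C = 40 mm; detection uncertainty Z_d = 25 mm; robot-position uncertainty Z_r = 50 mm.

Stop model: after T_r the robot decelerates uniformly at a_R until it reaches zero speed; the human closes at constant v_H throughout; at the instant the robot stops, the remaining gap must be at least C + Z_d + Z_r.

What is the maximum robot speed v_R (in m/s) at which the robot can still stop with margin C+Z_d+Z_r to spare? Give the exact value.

collect terms ⇒ (5/8)·v_R² + (183/100)·v_R + (-19129/16000) = 0
  disc = (183/100)² − 4·(5/8)·(-19129/16000) = 1014049/160000 ; √disc = 1007/400
  v_R = (−(183/100) + 1007/400) / (2·(5/8)) = 11/20 m/s
check:
T_s = v_R/a_R = (11/20)/(4/5) = 0.6875 s
robot covers v_R·T_r = 0.5500·0.0800 = 0.0440 m before braking
braking distance = 0.5500²/(2·0.8000) = 0.1891 m
person approaches 1.4000·(0.0800+0.6875) = 1.0745 m
margins: 0.0400+0.0250+0.0500 = 0.1150 m
sum ≈ 0.0440+0.1891+1.0745+0.1150 ≈ 1.4226 m = S ✓

v_R_max = 11/20 m/s = 0.5500 m/s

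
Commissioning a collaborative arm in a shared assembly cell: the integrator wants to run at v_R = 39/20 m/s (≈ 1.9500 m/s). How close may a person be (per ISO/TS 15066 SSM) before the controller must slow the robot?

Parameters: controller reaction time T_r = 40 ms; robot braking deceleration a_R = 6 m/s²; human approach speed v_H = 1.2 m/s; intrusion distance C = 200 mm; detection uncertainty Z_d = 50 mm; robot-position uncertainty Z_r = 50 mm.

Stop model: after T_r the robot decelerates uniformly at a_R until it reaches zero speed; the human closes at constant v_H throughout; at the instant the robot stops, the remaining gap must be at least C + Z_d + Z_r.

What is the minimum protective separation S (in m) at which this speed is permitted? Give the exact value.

T_s = v_R/a_R = (39/20)/6 = 0.3250 s
reaction-phase robot travel = 1.9500·0.0400 = 0.0780 m
braking distance = 1.9500²/(2·6.0000) = 0.3169 m
human over T_r+T_s: 1.2000·(0.0400+0.3250) = 0.4380 m
margins: 0.2000+0.0500+0.0500 = 0.3000 m
S_min ≈ 0.0780+0.3169+0.4380+0.3000  ⇒  S_min = 9063/8000 m

S_min = 9063/8000 m = 1.1329 m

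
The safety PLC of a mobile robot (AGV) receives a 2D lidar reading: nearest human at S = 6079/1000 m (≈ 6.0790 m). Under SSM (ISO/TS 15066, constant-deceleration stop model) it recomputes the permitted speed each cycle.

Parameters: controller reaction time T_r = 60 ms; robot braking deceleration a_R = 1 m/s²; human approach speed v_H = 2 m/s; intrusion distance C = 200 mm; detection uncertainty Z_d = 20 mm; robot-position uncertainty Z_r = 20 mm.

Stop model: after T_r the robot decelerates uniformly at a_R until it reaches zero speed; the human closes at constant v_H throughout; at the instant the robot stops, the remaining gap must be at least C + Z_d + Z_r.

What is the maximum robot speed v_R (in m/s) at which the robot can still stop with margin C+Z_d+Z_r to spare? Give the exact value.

v_R_max = 19/10 m/s = 1.9000 m/s

quadratic (1/2)·v² + (103/50)·v + (-5719/1000) = 0
  disc = (103/50)² − 4·(1/2)·(-5719/1000) = 9801/625 ; √disc = 99/25
  v_R = (−(103/50) + 99/25) / (2·(1/2)) = 19/10 m/s
check:
stop time T_s = (19/10)/1 = 1.9000 s
robot in T_r: 1.9000·0.0600 = 0.1140 m
robot covers 1.9000·1.9000 − ½·1.0000·1.9000² = 1.8050 m while stopping
human over T_r+T_s: 2.0000·(0.0600+1.9000) = 3.9200 m
C+Z_d+Z_r = 0.2000+0.0200+0.0200 = 0.2400 m
sum ≈ 0.1140+1.8050+3.9200+0.2400 ≈ 6.0790 m = S ✓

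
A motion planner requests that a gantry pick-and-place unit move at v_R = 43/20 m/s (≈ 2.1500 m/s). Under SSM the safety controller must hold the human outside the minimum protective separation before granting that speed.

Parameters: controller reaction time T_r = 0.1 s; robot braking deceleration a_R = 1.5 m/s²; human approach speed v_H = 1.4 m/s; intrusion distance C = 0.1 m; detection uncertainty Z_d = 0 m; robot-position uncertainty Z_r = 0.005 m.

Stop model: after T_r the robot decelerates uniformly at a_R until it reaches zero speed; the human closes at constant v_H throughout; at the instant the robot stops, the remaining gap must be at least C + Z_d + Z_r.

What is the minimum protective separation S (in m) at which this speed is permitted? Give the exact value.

stop time T_s = (43/20)/(3/2) = 1.4333 s
robot covers v_R·T_r = 2.1500·0.1000 = 0.2150 m before braking
robot under decel: 2.1500²/(2·1.5000) = 1.5408 m
person approaches 1.4000·(0.1000+1.4333) = 2.1467 m
residual clearance needed = 0.1000+0.0000+0.0050 = 0.1050 m
S_min ≈ 0.2150+1.5408+2.1467+0.1050  ⇒  S_min = 1603/400 m

S_min = 1603/400 m = 4.0075 m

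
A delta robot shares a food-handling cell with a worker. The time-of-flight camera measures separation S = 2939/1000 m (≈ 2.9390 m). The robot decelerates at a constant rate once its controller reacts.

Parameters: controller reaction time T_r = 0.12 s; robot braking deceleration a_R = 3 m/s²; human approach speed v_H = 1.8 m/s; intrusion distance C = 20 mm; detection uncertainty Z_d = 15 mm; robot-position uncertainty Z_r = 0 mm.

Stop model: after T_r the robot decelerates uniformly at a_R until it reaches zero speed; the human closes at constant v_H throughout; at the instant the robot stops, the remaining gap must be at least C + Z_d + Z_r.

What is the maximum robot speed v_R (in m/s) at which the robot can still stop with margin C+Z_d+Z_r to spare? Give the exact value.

v_R_max = 12/5 m/s = 2.4000 m/s

at the boundary: (1/6)·v² + (18/25)·v + (-336/125) = 0
  disc = (18/25)² − 4·(1/6)·(-336/125) = 1444/625 ; √disc = 38/25
  v_R = (−(18/25) + 38/25) / (2·(1/6)) = 12/5 m/s
check:
T_s = v_R/a_R = (12/5)/3 = 0.8000 s
robot covers v_R·T_r = 2.4000·0.1200 = 0.2880 m before braking
robot under decel: 2.4000²/(2·3.0000) = 0.9600 m
human closes 1.8000·0.9200 = 1.6560 m
C+Z_d+Z_r = 0.0200+0.0150+0.0000 = 0.0350 m
sum ≈ 0.2880+0.9600+1.6560+0.0350 ≈ 2.9390 m = S ✓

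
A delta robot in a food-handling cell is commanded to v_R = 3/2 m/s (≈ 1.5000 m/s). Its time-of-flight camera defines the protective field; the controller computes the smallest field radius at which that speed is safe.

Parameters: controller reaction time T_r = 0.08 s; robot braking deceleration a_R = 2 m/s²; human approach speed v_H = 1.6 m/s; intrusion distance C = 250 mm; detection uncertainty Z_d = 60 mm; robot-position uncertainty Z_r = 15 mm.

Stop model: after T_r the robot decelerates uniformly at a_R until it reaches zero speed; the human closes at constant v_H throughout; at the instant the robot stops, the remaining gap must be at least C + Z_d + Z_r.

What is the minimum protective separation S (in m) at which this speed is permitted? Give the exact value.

stop time T_s = (3/2)/2 = 0.7500 s
reaction-phase robot travel = 1.5000·0.0800 = 0.1200 m
braking distance = 1.5000²/(2·2.0000) = 0.5625 m
human over T_r+T_s: 1.6000·(0.0800+0.7500) = 1.3280 m
margins: 0.2500+0.0600+0.0150 = 0.3250 m
S_min ≈ 0.1200+0.5625+1.3280+0.3250  ⇒  S_min = 4671/2000 m

S_min = 4671/2000 m = 2.3355 m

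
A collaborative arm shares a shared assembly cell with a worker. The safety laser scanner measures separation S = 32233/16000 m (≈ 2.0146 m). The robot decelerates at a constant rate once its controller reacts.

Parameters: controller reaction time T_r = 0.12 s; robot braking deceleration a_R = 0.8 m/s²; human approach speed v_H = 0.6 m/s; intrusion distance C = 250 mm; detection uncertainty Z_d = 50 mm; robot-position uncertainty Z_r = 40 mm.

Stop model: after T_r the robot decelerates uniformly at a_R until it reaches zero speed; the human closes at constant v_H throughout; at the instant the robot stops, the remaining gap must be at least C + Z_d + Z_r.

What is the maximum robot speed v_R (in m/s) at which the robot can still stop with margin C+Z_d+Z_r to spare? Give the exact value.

collect terms ⇒ (5/8)·v_R² + (87/100)·v_R + (-25641/16000) = 0
  disc = (87/100)² − 4·(5/8)·(-25641/16000) = 762129/160000 ; √disc = 873/400
  v_R = (−(87/100) + 873/400) / (2·(5/8)) = 21/20 m/s
check:
stop time T_s = (21/20)/(4/5) = 1.3125 s
reaction-phase robot travel = 1.0500·0.1200 = 0.1260 m
robot under decel: 1.0500²/(2·0.8000) = 0.6891 m
human over T_r+T_s: 0.6000·(0.1200+1.3125) = 0.8595 m
C+Z_d+Z_r = 0.2500+0.0500+0.0400 = 0.3400 m
sum ≈ 0.1260+0.6891+0.8595+0.3400 ≈ 2.0146 m = S ✓

v_R_max = 21/20 m/s = 1.0500 m/s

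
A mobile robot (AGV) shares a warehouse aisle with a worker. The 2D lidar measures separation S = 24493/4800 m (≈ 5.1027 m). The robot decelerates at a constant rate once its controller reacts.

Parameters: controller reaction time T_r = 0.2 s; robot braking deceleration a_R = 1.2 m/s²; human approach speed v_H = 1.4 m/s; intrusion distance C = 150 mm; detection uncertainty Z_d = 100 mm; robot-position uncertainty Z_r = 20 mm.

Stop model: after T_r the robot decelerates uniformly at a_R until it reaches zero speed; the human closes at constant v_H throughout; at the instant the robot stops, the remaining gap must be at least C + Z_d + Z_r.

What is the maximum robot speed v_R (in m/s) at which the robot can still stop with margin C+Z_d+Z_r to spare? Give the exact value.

quadratic (5/12)·v² + (41/30)·v + (-21853/4800) = 0
  disc = (41/30)² − 4·(5/12)·(-21853/4800) = 15129/1600 ; √disc = 123/40
  v_R = (−(41/30) + 123/40) / (2·(5/12)) = 41/20 m/s
check:
stop time T_s = (41/20)/(6/5) = 1.7083 s
robot covers v_R·T_r = 2.0500·0.2000 = 0.4100 m before braking
robot under decel: 2.0500²/(2·1.2000) = 1.7510 m
person approaches 1.4000·(0.2000+1.7083) = 2.6717 m
C+Z_d+Z_r = 0.1500+0.1000+0.0200 = 0.2700 m
sum ≈ 0.4100+1.7510+2.6717+0.2700 ≈ 5.1027 m = S ✓

v_R_max = 41/20 m/s = 2.0500 m/s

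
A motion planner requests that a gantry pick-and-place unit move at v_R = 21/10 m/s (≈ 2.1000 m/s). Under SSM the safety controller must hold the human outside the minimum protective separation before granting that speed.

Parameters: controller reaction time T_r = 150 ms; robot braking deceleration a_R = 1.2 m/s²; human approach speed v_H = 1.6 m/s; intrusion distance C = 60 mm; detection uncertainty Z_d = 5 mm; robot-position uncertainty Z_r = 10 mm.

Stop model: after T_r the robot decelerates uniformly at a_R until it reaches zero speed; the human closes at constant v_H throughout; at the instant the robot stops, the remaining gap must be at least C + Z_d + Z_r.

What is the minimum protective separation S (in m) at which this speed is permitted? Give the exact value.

S_min = 2107/400 m = 5.2675 m

stop time T_s = (21/10)/(6/5) = 1.7500 s
robot in T_r: 2.1000·0.1500 = 0.3150 m
robot covers 2.1000·1.7500 − ½·1.2000·1.7500² = 1.8375 m while stopping
person approaches 1.6000·(0.1500+1.7500) = 3.0400 m
residual clearance needed = 0.0600+0.0050+0.0100 = 0.0750 m
S_min ≈ 0.3150+1.8375+3.0400+0.0750  ⇒  S_min = 2107/400 m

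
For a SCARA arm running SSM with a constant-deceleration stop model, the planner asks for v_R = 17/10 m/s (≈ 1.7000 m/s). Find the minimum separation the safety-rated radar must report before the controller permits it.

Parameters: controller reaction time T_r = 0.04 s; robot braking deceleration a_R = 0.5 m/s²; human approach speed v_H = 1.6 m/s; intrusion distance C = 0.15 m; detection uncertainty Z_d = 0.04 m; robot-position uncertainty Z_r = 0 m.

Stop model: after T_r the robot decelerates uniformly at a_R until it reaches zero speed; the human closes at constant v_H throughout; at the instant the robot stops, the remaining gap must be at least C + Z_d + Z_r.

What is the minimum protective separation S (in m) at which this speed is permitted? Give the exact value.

S_min = 2163/250 m = 8.6520 m

T_s = v_R/a_R = (17/10)/(1/2) = 3.4000 s
robot in T_r: 1.7000·0.0400 = 0.0680 m
braking distance = 1.7000²/(2·0.5000) = 2.8900 m
human over T_r+T_s: 1.6000·(0.0400+3.4000) = 5.5040 m
residual clearance needed = 0.1500+0.0400+0.0000 = 0.1900 m
S_min ≈ 0.0680+2.8900+5.5040+0.1900  ⇒  S_min = 2163/250 m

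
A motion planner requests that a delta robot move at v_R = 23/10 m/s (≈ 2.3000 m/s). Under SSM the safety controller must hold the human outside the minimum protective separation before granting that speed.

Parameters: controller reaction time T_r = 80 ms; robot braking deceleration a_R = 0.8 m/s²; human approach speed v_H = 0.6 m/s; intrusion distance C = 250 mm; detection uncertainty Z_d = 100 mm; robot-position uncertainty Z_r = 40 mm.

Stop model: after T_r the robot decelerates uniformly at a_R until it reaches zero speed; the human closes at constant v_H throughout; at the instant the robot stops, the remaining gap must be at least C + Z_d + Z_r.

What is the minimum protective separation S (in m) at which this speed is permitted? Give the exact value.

T_s = v_R/a_R = (23/10)/(4/5) = 2.8750 s
robot covers v_R·T_r = 2.3000·0.0800 = 0.1840 m before braking
robot under decel: 2.3000²/(2·0.8000) = 3.3062 m
person approaches 0.6000·(0.0800+2.8750) = 1.7730 m
margins: 0.2500+0.1000+0.0400 = 0.3900 m
S_min ≈ 0.1840+3.3062+1.7730+0.3900  ⇒  S_min = 22613/4000 m

S_min = 22613/4000 m = 5.6532 m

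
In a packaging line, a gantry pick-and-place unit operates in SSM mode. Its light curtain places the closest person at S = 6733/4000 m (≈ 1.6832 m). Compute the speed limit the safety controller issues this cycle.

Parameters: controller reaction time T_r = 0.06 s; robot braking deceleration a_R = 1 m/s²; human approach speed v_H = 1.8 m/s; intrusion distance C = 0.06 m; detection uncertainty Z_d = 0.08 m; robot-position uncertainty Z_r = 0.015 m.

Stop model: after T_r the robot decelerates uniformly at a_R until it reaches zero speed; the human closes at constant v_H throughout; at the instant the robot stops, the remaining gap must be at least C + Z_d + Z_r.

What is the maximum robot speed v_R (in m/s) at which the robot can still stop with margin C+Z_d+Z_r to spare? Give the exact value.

v_R_max = 13/20 m/s = 0.6500 m/s

at the boundary: (1/2)·v² + (93/50)·v + (-5681/4000) = 0
  disc = (93/50)² − 4·(1/2)·(-5681/4000) = 63001/10000 ; √disc = 251/100
  v_R = (−(93/50) + 251/100) / (2·(1/2)) = 13/20 m/s
check:
T_s = v_R/a_R = (13/20)/1 = 0.6500 s
robot covers v_R·T_r = 0.6500·0.0600 = 0.0390 m before braking
braking distance = 0.6500²/(2·1.0000) = 0.2112 m
human over T_r+T_s: 1.8000·(0.0600+0.6500) = 1.2780 m
C+Z_d+Z_r = 0.0600+0.0800+0.0150 = 0.1550 m
sum ≈ 0.0390+0.2112+1.2780+0.1550 ≈ 1.6832 m = S ✓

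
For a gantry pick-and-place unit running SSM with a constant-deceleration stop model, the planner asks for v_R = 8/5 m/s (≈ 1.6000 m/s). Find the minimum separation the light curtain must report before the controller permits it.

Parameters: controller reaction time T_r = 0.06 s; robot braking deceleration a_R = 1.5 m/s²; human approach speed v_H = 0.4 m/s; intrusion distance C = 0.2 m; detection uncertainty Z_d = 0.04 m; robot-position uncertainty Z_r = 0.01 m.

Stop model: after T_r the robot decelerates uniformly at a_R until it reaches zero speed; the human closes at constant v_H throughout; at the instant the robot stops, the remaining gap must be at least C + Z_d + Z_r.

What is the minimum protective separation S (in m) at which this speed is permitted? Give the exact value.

S_min = 33/20 m = 1.6500 m

braking lasts T_s = (8/5)/(3/2) = 1.0667 s
reaction-phase robot travel = 1.6000·0.0600 = 0.0960 m
braking distance = 1.6000²/(2·1.5000) = 0.8533 m
human over T_r+T_s: 0.4000·(0.0600+1.0667) = 0.4507 m
residual clearance needed = 0.2000+0.0400+0.0100 = 0.2500 m
S_min ≈ 0.0960+0.8533+0.4507+0.2500  ⇒  S_min = 33/20 m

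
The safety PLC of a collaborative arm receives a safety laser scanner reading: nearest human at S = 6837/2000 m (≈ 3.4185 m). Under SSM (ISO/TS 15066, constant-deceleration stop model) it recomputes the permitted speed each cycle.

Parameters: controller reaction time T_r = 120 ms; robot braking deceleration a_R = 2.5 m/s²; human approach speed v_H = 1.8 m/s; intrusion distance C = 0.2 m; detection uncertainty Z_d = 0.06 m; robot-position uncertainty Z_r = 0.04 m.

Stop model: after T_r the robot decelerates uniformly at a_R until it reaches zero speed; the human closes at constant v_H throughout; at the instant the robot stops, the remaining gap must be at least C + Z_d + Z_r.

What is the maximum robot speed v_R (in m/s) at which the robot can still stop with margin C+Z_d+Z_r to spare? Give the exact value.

at the boundary: (1/5)·v² + (21/25)·v + (-1161/400) = 0
  disc = (21/25)² − 4·(1/5)·(-1161/400) = 7569/2500 ; √disc = 87/50
  v_R = (−(21/25) + 87/50) / (2·(1/5)) = 9/4 m/s
check:
stop time T_s = (9/4)/(5/2) = 0.9000 s
robot covers v_R·T_r = 2.2500·0.1200 = 0.2700 m before braking
robot under decel: 2.2500²/(2·2.5000) = 1.0125 m
person approaches 1.8000·(0.1200+0.9000) = 1.8360 m
C+Z_d+Z_r = 0.2000+0.0600+0.0400 = 0.3000 m
sum ≈ 0.2700+1.0125+1.8360+0.3000 ≈ 3.4185 m = S ✓

v_R_max = 9/4 m/s = 2.2500 m/s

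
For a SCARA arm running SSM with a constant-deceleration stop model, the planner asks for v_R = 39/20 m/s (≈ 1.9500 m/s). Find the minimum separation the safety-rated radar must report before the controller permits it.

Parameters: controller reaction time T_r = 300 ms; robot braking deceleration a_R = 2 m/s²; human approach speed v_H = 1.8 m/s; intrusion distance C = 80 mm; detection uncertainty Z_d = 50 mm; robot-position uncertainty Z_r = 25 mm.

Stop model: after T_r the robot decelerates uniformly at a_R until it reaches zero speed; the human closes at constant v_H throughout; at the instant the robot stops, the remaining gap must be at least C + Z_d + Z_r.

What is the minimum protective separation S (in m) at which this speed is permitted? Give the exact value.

stop time T_s = (39/20)/2 = 0.9750 s
robot in T_r: 1.9500·0.3000 = 0.5850 m
robot under decel: 1.9500²/(2·2.0000) = 0.9506 m
human closes 1.8000·1.2750 = 2.2950 m
residual clearance needed = 0.0800+0.0500+0.0250 = 0.1550 m
S_min ≈ 0.5850+0.9506+2.2950+0.1550  ⇒  S_min = 6377/1600 m

S_min = 6377/1600 m = 3.9856 m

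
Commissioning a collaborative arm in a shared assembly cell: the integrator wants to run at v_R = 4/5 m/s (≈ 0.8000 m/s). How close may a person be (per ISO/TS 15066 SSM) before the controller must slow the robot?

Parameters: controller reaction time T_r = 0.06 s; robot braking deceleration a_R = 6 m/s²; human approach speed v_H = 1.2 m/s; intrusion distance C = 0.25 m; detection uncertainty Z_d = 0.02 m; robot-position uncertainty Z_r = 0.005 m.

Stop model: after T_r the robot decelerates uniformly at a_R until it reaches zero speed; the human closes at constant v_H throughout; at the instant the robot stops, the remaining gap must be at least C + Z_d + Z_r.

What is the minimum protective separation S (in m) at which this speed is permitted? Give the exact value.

stop time T_s = (4/5)/6 = 0.1333 s
robot in T_r: 0.8000·0.0600 = 0.0480 m
robot covers 0.8000·0.1333 − ½·6.0000·0.1333² = 0.0533 m while stopping
person approaches 1.2000·(0.0600+0.1333) = 0.2320 m
margins: 0.2500+0.0200+0.0050 = 0.2750 m
S_min ≈ 0.0480+0.0533+0.2320+0.2750  ⇒  S_min = 73/120 m

S_min = 73/120 m = 0.6083 m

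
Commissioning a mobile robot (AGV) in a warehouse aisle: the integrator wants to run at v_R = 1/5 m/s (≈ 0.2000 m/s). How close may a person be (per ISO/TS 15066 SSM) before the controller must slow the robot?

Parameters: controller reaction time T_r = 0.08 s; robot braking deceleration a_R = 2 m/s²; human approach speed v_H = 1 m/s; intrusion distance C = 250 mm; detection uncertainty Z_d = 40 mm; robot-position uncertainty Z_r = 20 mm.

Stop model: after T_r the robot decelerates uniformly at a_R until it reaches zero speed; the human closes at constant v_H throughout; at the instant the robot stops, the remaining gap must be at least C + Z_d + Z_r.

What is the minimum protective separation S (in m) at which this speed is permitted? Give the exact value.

stop time T_s = (1/5)/2 = 0.1000 s
robot covers v_R·T_r = 0.2000·0.0800 = 0.0160 m before braking
robot covers 0.2000·0.1000 − ½·2.0000·0.1000² = 0.0100 m while stopping
human over T_r+T_s: 1.0000·(0.0800+0.1000) = 0.1800 m
C+Z_d+Z_r = 0.2500+0.0400+0.0200 = 0.3100 m
S_min ≈ 0.0160+0.0100+0.1800+0.3100  ⇒  S_min = 129/250 m

S_min = 129/250 m = 0.5160 m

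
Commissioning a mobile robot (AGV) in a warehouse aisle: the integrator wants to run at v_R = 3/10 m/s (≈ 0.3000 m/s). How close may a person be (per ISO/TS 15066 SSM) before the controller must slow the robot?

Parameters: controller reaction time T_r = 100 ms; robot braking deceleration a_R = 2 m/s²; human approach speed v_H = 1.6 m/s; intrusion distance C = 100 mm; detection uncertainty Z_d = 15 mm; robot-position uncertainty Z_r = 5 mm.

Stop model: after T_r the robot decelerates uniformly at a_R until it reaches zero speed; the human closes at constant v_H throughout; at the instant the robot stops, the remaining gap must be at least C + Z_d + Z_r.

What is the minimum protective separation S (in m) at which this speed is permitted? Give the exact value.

S_min = 229/400 m = 0.5725 m

braking lasts T_s = (3/10)/2 = 0.1500 s
robot covers v_R·T_r = 0.3000·0.1000 = 0.0300 m before braking
robot under decel: 0.3000²/(2·2.0000) = 0.0225 m
human over T_r+T_s: 1.6000·(0.1000+0.1500) = 0.4000 m
margins: 0.1000+0.0150+0.0050 = 0.1200 m
S_min ≈ 0.0300+0.0225+0.4000+0.1200  ⇒  S_min = 229/400 m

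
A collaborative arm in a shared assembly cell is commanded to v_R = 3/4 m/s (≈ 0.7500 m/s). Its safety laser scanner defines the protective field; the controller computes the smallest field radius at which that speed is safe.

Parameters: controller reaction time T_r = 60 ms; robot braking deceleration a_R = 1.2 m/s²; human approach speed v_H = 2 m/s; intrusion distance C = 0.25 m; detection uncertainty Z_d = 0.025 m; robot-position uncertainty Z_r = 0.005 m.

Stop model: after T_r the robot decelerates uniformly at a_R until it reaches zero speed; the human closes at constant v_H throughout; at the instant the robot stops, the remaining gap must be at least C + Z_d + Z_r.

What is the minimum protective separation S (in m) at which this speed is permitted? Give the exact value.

stop time T_s = (3/4)/(6/5) = 0.6250 s
reaction-phase robot travel = 0.7500·0.0600 = 0.0450 m
robot under decel: 0.7500²/(2·1.2000) = 0.2344 m
human closes 2.0000·0.6850 = 1.3700 m
residual clearance needed = 0.2500+0.0250+0.0050 = 0.2800 m
S_min ≈ 0.0450+0.2344+1.3700+0.2800  ⇒  S_min = 3087/1600 m

S_min = 3087/1600 m = 1.9294 m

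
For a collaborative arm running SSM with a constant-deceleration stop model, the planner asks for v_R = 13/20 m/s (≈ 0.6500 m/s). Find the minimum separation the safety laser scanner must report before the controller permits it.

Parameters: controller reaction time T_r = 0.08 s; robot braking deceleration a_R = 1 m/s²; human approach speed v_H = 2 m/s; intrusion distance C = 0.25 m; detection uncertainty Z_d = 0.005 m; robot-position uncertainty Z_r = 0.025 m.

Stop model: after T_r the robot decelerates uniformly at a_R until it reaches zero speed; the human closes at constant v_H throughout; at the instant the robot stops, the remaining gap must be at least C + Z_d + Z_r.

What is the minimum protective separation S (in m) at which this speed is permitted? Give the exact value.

stop time T_s = (13/20)/1 = 0.6500 s
robot covers v_R·T_r = 0.6500·0.0800 = 0.0520 m before braking
braking distance = 0.6500²/(2·1.0000) = 0.2112 m
human closes 2.0000·0.7300 = 1.4600 m
C+Z_d+Z_r = 0.2500+0.0050+0.0250 = 0.2800 m
S_min ≈ 0.0520+0.2112+1.4600+0.2800  ⇒  S_min = 8013/4000 m

S_min = 8013/4000 m = 2.0032 m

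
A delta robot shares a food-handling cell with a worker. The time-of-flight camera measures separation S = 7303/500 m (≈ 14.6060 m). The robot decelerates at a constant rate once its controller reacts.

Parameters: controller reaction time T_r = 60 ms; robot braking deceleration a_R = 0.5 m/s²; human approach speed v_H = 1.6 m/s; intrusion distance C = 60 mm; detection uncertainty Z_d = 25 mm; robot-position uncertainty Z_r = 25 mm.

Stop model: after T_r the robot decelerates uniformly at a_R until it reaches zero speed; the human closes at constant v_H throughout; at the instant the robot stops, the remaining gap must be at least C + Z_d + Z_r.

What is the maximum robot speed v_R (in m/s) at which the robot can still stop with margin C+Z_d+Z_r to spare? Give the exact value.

v_R_max = 5/2 m/s = 2.5000 m/s

at the boundary: (1)·v² + (163/50)·v + (-72/5) = 0
  disc = (163/50)² − 4·(1)·(-72/5) = 170569/2500 ; √disc = 413/50
  v_R = (−(163/50) + 413/50) / (2·(1)) = 5/2 m/s
check:
stop time T_s = (5/2)/(1/2) = 5.0000 s
reaction-phase robot travel = 2.5000·0.0600 = 0.1500 m
braking distance = 2.5000²/(2·0.5000) = 6.2500 m
human over T_r+T_s: 1.6000·(0.0600+5.0000) = 8.0960 m
margins: 0.0600+0.0250+0.0250 = 0.1100 m
sum ≈ 0.1500+6.2500+8.0960+0.1100 ≈ 14.6060 m = S ✓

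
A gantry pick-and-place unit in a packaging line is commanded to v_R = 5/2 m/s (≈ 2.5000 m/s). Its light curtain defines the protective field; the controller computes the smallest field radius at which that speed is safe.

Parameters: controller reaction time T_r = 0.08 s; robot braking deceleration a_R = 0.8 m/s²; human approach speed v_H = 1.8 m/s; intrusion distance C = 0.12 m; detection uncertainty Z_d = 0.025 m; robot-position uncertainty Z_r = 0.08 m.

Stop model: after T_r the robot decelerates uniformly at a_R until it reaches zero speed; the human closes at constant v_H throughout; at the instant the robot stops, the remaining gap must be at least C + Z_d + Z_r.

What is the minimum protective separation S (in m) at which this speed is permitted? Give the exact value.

S_min = 40401/4000 m = 10.1003 m

stop time T_s = (5/2)/(4/5) = 3.1250 s
reaction-phase robot travel = 2.5000·0.0800 = 0.2000 m
robot covers 2.5000·3.1250 − ½·0.8000·3.1250² = 3.9062 m while stopping
human over T_r+T_s: 1.8000·(0.0800+3.1250) = 5.7690 m
C+Z_d+Z_r = 0.1200+0.0250+0.0800 = 0.2250 m
S_min ≈ 0.2000+3.9062+5.7690+0.2250  ⇒  S_min = 40401/4000 m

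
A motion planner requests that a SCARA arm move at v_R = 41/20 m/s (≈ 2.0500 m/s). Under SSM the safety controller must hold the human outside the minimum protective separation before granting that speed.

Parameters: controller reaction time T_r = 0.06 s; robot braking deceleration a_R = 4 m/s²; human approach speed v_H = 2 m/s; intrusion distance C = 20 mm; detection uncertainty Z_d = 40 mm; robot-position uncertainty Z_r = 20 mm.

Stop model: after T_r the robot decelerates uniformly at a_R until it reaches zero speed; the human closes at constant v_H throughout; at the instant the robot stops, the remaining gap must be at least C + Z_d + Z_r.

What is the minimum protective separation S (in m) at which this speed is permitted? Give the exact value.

braking lasts T_s = (41/20)/4 = 0.5125 s
robot covers v_R·T_r = 2.0500·0.0600 = 0.1230 m before braking
robot under decel: 2.0500²/(2·4.0000) = 0.5253 m
human over T_r+T_s: 2.0000·(0.0600+0.5125) = 1.1450 m
margins: 0.0200+0.0400+0.0200 = 0.0800 m
S_min ≈ 0.1230+0.5253+1.1450+0.0800  ⇒  S_min = 29973/16000 m

S_min = 29973/16000 m = 1.8733 m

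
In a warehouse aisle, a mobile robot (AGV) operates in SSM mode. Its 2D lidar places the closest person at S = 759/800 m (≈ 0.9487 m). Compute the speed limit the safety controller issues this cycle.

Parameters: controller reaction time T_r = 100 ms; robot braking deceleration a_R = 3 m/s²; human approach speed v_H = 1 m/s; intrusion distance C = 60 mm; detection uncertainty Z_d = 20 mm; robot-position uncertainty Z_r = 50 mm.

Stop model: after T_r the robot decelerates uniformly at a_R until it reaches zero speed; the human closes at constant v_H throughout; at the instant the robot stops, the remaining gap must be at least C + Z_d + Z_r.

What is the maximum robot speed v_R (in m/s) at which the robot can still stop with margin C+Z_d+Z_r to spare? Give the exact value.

quadratic (1/6)·v² + (13/30)·v + (-23/32) = 0
  disc = (13/30)² − 4·(1/6)·(-23/32) = 2401/3600 ; √disc = 49/60
  v_R = (−(13/30) + 49/60) / (2·(1/6)) = 23/20 m/s
check:
T_s = v_R/a_R = (23/20)/3 = 0.3833 s
reaction-phase robot travel = 1.1500·0.1000 = 0.1150 m
robot under decel: 1.1500²/(2·3.0000) = 0.2204 m
person approaches 1.0000·(0.1000+0.3833) = 0.4833 m
C+Z_d+Z_r = 0.0600+0.0200+0.0500 = 0.1300 m
sum ≈ 0.1150+0.2204+0.4833+0.1300 ≈ 0.9487 m = S ✓

v_R_max = 23/20 m/s = 1.1500 m/s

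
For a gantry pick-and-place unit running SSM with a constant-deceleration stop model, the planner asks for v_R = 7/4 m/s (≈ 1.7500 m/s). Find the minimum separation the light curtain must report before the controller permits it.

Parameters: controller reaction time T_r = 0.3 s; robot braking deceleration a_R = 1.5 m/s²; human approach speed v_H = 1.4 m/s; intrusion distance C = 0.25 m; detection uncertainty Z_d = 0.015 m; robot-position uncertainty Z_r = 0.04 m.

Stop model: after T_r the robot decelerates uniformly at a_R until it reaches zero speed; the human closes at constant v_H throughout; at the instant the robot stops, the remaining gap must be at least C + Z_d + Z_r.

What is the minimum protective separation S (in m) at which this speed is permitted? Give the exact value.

S_min = 937/240 m = 3.9042 m

stop time T_s = (7/4)/(3/2) = 1.1667 s
robot in T_r: 1.7500·0.3000 = 0.5250 m
robot covers 1.7500·1.1667 − ½·1.5000·1.1667² = 1.0208 m while stopping
human closes 1.4000·1.4667 = 2.0533 m
C+Z_d+Z_r = 0.2500+0.0150+0.0400 = 0.3050 m
S_min ≈ 0.5250+1.0208+2.0533+0.3050  ⇒  S_min = 937/240 m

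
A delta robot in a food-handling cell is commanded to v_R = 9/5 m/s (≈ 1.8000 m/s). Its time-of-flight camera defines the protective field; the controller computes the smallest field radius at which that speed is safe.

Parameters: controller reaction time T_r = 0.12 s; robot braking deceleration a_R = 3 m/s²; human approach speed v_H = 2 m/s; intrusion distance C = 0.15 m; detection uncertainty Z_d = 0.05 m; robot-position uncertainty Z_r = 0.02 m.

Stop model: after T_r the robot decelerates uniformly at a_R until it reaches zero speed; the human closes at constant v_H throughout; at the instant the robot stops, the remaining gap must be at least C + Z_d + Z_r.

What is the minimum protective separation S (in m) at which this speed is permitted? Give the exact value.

T_s = v_R/a_R = (9/5)/3 = 0.6000 s
robot in T_r: 1.8000·0.1200 = 0.2160 m
robot covers 1.8000·0.6000 − ½·3.0000·0.6000² = 0.5400 m while stopping
person approaches 2.0000·(0.1200+0.6000) = 1.4400 m
C+Z_d+Z_r = 0.1500+0.0500+0.0200 = 0.2200 m
S_min ≈ 0.2160+0.5400+1.4400+0.2200  ⇒  S_min = 302/125 m

S_min = 302/125 m = 2.4160 m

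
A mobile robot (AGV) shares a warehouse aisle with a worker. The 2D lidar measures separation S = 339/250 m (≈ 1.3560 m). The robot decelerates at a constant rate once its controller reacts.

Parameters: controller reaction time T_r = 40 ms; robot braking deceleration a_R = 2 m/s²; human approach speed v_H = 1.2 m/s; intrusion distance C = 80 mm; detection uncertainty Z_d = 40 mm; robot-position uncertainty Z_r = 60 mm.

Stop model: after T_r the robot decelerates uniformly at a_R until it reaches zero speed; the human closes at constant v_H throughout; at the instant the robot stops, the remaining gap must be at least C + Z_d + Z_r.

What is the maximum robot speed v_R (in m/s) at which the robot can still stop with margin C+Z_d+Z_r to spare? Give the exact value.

quadratic (1/4)·v² + (16/25)·v + (-141/125) = 0
  disc = (16/25)² − 4·(1/4)·(-141/125) = 961/625 ; √disc = 31/25
  v_R = (−(16/25) + 31/25) / (2·(1/4)) = 6/5 m/s
check:
T_s = v_R/a_R = (6/5)/2 = 0.6000 s
reaction-phase robot travel = 1.2000·0.0400 = 0.0480 m
robot under decel: 1.2000²/(2·2.0000) = 0.3600 m
human over T_r+T_s: 1.2000·(0.0400+0.6000) = 0.7680 m
residual clearance needed = 0.0800+0.0400+0.0600 = 0.1800 m
sum ≈ 0.0480+0.3600+0.7680+0.1800 ≈ 1.3560 m = S ✓

v_R_max = 6/5 m/s = 1.2000 m/s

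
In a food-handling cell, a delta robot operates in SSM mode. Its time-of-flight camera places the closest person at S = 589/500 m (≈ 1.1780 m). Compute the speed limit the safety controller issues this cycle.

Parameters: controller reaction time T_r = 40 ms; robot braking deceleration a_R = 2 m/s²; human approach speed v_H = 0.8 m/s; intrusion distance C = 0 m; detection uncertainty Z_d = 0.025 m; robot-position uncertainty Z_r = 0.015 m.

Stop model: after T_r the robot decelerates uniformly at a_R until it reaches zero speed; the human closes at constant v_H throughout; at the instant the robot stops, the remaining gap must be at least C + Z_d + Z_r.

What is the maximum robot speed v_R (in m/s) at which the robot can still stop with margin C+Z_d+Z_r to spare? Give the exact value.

quadratic (1/4)·v² + (11/25)·v + (-553/500) = 0
  disc = (11/25)² − 4·(1/4)·(-553/500) = 3249/2500 ; √disc = 57/50
  v_R = (−(11/25) + 57/50) / (2·(1/4)) = 7/5 m/s
check:
braking lasts T_s = (7/5)/2 = 0.7000 s
reaction-phase robot travel = 1.4000·0.0400 = 0.0560 m
robot covers 1.4000·0.7000 − ½·2.0000·0.7000² = 0.4900 m while stopping
human over T_r+T_s: 0.8000·(0.0400+0.7000) = 0.5920 m
C+Z_d+Z_r = 0.0000+0.0250+0.0150 = 0.0400 m
sum ≈ 0.0560+0.4900+0.5920+0.0400 ≈ 1.1780 m = S ✓

v_R_max = 7/5 m/s = 1.4000 m/s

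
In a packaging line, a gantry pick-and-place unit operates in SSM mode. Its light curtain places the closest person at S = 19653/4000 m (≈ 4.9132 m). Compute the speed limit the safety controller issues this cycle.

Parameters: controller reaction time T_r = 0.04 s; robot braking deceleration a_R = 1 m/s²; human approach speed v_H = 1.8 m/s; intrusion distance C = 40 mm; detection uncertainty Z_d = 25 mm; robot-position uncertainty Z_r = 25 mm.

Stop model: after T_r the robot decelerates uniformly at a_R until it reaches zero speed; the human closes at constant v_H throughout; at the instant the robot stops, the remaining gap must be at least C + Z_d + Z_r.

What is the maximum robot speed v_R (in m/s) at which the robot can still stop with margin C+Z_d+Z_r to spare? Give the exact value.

collect terms ⇒ (1/2)·v_R² + (46/25)·v_R + (-3801/800) = 0
  disc = (46/25)² − 4·(1/2)·(-3801/800) = 128881/10000 ; √disc = 359/100
  v_R = (−(46/25) + 359/100) / (2·(1/2)) = 7/4 m/s
check:
braking lasts T_s = (7/4)/1 = 1.7500 s
reaction-phase robot travel = 1.7500·0.0400 = 0.0700 m
robot under decel: 1.7500²/(2·1.0000) = 1.5312 m
human over T_r+T_s: 1.8000·(0.0400+1.7500) = 3.2220 m
margins: 0.0400+0.0250+0.0250 = 0.0900 m
sum ≈ 0.0700+1.5312+3.2220+0.0900 ≈ 4.9132 m = S ✓

v_R_max = 7/4 m/s = 1.7500 m/s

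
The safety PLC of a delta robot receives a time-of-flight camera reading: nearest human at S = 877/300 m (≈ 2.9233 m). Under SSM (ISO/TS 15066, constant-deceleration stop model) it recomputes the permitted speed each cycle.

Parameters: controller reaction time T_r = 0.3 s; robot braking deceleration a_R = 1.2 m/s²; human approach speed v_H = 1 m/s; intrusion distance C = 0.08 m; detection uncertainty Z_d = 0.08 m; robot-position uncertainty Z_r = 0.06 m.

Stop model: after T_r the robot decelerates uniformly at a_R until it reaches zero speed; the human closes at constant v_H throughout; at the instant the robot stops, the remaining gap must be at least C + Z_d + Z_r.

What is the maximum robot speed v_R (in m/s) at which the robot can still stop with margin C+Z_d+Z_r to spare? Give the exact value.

quadratic (5/12)·v² + (17/15)·v + (-721/300) = 0
  disc = (17/15)² − 4·(5/12)·(-721/300) = 529/100 ; √disc = 23/10
  v_R = (−(17/15) + 23/10) / (2·(5/12)) = 7/5 m/s
check:
T_s = v_R/a_R = (7/5)/(6/5) = 1.1667 s
reaction-phase robot travel = 1.4000·0.3000 = 0.4200 m
robot under decel: 1.4000²/(2·1.2000) = 0.8167 m
person approaches 1.0000·(0.3000+1.1667) = 1.4667 m
residual clearance needed = 0.0800+0.0800+0.0600 = 0.2200 m
sum ≈ 0.4200+0.8167+1.4667+0.2200 ≈ 2.9233 m = S ✓

v_R_max = 7/5 m/s = 1.4000 m/s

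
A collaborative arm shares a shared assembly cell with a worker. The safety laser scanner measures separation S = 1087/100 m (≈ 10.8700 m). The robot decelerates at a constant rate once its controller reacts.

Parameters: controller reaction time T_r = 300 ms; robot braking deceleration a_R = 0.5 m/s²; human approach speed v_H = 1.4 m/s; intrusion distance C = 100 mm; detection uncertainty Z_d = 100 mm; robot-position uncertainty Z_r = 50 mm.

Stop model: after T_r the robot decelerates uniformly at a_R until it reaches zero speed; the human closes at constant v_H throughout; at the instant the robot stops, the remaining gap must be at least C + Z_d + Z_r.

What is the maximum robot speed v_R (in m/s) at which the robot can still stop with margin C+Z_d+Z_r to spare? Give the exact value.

v_R_max = 2 m/s = 2.0000 m/s

quadratic (1)·v² + (31/10)·v + (-51/5) = 0
  disc = (31/10)² − 4·(1)·(-51/5) = 5041/100 ; √disc = 71/10
  v_R = (−(31/10) + 71/10) / (2·(1)) = 2 m/s
check:
braking lasts T_s = 2/(1/2) = 4.0000 s
reaction-phase robot travel = 2.0000·0.3000 = 0.6000 m
robot under decel: 2.0000²/(2·0.5000) = 4.0000 m
person approaches 1.4000·(0.3000+4.0000) = 6.0200 m
residual clearance needed = 0.1000+0.1000+0.0500 = 0.2500 m
sum ≈ 0.6000+4.0000+6.0200+0.2500 ≈ 10.8700 m = S ✓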